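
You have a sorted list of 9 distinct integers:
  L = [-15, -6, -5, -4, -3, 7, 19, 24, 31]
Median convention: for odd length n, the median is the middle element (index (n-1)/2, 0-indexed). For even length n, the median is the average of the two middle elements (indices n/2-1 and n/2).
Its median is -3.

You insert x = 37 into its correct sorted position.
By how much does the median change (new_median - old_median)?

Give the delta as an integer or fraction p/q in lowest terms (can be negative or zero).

Answer: 5

Derivation:
Old median = -3
After inserting x = 37: new sorted = [-15, -6, -5, -4, -3, 7, 19, 24, 31, 37]
New median = 2
Delta = 2 - -3 = 5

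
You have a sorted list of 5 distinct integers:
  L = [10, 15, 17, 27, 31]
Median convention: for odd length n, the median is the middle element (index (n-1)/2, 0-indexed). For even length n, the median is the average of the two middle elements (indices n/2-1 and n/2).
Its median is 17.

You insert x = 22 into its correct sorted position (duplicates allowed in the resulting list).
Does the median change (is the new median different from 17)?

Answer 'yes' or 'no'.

Old median = 17
Insert x = 22
New median = 39/2
Changed? yes

Answer: yes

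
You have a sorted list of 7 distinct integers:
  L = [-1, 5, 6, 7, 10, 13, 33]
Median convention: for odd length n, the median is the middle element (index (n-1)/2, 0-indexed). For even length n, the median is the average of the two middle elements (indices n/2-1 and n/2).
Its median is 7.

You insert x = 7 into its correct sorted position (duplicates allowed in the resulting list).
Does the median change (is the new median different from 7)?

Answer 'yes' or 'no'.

Answer: no

Derivation:
Old median = 7
Insert x = 7
New median = 7
Changed? no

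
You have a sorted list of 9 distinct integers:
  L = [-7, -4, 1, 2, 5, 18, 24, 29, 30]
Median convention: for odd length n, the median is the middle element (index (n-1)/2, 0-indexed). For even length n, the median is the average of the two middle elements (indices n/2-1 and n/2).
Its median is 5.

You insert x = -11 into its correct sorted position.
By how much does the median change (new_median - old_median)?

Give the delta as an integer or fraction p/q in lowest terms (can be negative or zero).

Old median = 5
After inserting x = -11: new sorted = [-11, -7, -4, 1, 2, 5, 18, 24, 29, 30]
New median = 7/2
Delta = 7/2 - 5 = -3/2

Answer: -3/2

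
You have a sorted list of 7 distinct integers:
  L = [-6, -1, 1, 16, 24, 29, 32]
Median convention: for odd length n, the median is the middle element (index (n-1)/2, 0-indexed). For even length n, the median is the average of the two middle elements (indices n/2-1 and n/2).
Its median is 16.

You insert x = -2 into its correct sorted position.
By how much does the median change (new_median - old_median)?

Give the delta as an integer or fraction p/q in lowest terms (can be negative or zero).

Answer: -15/2

Derivation:
Old median = 16
After inserting x = -2: new sorted = [-6, -2, -1, 1, 16, 24, 29, 32]
New median = 17/2
Delta = 17/2 - 16 = -15/2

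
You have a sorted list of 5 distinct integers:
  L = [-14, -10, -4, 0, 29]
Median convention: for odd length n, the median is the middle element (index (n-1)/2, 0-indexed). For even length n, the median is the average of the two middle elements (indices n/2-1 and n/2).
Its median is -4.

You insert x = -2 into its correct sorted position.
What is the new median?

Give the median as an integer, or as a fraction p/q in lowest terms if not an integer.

Old list (sorted, length 5): [-14, -10, -4, 0, 29]
Old median = -4
Insert x = -2
Old length odd (5). Middle was index 2 = -4.
New length even (6). New median = avg of two middle elements.
x = -2: 3 elements are < x, 2 elements are > x.
New sorted list: [-14, -10, -4, -2, 0, 29]
New median = -3

Answer: -3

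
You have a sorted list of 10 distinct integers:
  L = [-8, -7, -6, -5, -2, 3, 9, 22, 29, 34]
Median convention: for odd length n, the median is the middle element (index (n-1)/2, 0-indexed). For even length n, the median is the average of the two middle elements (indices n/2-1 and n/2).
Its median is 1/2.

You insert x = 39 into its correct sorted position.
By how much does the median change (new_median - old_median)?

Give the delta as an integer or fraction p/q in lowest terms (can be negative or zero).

Old median = 1/2
After inserting x = 39: new sorted = [-8, -7, -6, -5, -2, 3, 9, 22, 29, 34, 39]
New median = 3
Delta = 3 - 1/2 = 5/2

Answer: 5/2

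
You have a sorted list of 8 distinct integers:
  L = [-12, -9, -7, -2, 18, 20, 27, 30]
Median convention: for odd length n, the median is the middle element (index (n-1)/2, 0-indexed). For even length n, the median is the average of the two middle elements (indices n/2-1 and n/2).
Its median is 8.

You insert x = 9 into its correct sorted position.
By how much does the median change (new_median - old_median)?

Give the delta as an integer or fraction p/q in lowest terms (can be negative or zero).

Old median = 8
After inserting x = 9: new sorted = [-12, -9, -7, -2, 9, 18, 20, 27, 30]
New median = 9
Delta = 9 - 8 = 1

Answer: 1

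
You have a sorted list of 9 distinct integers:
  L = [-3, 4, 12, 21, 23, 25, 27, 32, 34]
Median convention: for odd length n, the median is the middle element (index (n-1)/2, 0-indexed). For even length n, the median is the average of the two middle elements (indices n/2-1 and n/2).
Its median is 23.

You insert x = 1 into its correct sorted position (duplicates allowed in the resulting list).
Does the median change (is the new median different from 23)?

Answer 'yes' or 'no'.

Old median = 23
Insert x = 1
New median = 22
Changed? yes

Answer: yes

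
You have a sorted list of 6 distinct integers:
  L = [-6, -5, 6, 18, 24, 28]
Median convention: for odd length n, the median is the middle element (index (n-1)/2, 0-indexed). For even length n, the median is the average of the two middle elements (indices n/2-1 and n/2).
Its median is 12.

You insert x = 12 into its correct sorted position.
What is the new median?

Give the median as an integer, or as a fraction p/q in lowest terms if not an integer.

Answer: 12

Derivation:
Old list (sorted, length 6): [-6, -5, 6, 18, 24, 28]
Old median = 12
Insert x = 12
Old length even (6). Middle pair: indices 2,3 = 6,18.
New length odd (7). New median = single middle element.
x = 12: 3 elements are < x, 3 elements are > x.
New sorted list: [-6, -5, 6, 12, 18, 24, 28]
New median = 12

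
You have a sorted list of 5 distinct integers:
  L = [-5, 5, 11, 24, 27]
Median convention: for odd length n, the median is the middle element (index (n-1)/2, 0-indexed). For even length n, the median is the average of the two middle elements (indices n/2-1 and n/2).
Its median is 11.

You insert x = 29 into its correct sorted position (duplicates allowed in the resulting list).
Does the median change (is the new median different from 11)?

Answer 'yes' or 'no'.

Answer: yes

Derivation:
Old median = 11
Insert x = 29
New median = 35/2
Changed? yes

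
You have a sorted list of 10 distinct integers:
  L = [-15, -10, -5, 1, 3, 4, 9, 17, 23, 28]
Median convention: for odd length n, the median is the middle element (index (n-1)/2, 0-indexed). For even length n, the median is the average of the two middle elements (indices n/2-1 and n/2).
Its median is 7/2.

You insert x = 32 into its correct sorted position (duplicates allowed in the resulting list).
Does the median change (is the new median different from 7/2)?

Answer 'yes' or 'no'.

Answer: yes

Derivation:
Old median = 7/2
Insert x = 32
New median = 4
Changed? yes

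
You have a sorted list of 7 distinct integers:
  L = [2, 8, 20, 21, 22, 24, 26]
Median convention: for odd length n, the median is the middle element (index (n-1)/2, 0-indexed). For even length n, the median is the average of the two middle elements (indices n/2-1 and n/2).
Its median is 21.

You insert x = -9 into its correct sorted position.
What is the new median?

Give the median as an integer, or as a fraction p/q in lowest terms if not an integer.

Old list (sorted, length 7): [2, 8, 20, 21, 22, 24, 26]
Old median = 21
Insert x = -9
Old length odd (7). Middle was index 3 = 21.
New length even (8). New median = avg of two middle elements.
x = -9: 0 elements are < x, 7 elements are > x.
New sorted list: [-9, 2, 8, 20, 21, 22, 24, 26]
New median = 41/2

Answer: 41/2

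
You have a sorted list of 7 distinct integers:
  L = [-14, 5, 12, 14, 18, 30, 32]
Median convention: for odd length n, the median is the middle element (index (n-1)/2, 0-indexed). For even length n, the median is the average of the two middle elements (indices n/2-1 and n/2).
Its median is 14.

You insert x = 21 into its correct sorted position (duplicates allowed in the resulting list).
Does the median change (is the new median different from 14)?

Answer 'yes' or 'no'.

Old median = 14
Insert x = 21
New median = 16
Changed? yes

Answer: yes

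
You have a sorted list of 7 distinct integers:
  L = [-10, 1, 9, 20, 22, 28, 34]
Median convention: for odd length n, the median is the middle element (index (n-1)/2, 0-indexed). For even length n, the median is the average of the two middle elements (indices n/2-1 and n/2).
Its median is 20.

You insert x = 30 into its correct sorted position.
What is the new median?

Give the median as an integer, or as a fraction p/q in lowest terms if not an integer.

Old list (sorted, length 7): [-10, 1, 9, 20, 22, 28, 34]
Old median = 20
Insert x = 30
Old length odd (7). Middle was index 3 = 20.
New length even (8). New median = avg of two middle elements.
x = 30: 6 elements are < x, 1 elements are > x.
New sorted list: [-10, 1, 9, 20, 22, 28, 30, 34]
New median = 21

Answer: 21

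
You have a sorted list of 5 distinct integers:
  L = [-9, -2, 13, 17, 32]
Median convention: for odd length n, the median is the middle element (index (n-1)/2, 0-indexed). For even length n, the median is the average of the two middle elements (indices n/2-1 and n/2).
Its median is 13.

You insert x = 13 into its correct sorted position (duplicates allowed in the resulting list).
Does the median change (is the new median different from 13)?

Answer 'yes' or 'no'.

Old median = 13
Insert x = 13
New median = 13
Changed? no

Answer: no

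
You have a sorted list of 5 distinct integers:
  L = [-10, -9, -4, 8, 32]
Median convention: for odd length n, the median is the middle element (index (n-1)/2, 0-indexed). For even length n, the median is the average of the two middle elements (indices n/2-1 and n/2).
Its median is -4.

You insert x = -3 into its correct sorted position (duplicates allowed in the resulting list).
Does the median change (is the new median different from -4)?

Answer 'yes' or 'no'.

Old median = -4
Insert x = -3
New median = -7/2
Changed? yes

Answer: yes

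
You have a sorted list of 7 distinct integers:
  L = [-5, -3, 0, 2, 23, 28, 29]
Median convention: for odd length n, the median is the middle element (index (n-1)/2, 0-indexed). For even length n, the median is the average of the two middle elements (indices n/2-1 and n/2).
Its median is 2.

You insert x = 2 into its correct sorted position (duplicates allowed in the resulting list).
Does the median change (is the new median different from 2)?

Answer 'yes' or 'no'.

Old median = 2
Insert x = 2
New median = 2
Changed? no

Answer: no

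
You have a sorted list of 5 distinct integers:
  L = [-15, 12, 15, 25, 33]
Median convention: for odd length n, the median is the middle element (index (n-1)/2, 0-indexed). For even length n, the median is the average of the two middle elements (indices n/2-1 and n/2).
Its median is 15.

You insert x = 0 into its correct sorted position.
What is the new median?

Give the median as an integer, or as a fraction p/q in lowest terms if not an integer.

Old list (sorted, length 5): [-15, 12, 15, 25, 33]
Old median = 15
Insert x = 0
Old length odd (5). Middle was index 2 = 15.
New length even (6). New median = avg of two middle elements.
x = 0: 1 elements are < x, 4 elements are > x.
New sorted list: [-15, 0, 12, 15, 25, 33]
New median = 27/2

Answer: 27/2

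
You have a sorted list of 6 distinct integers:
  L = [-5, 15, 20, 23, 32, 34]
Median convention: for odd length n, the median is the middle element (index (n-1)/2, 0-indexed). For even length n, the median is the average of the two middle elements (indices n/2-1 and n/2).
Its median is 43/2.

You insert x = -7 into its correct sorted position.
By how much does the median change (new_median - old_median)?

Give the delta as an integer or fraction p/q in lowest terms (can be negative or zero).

Old median = 43/2
After inserting x = -7: new sorted = [-7, -5, 15, 20, 23, 32, 34]
New median = 20
Delta = 20 - 43/2 = -3/2

Answer: -3/2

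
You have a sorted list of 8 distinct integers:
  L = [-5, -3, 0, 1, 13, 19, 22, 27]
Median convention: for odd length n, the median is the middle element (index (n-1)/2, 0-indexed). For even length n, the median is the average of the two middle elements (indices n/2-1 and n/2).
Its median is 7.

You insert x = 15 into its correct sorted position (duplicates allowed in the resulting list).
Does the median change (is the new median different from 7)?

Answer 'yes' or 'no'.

Answer: yes

Derivation:
Old median = 7
Insert x = 15
New median = 13
Changed? yes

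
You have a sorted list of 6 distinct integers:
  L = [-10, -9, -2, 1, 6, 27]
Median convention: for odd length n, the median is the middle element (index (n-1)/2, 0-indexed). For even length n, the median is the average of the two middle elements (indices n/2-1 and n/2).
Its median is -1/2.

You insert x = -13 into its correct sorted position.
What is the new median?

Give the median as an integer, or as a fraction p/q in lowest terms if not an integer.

Old list (sorted, length 6): [-10, -9, -2, 1, 6, 27]
Old median = -1/2
Insert x = -13
Old length even (6). Middle pair: indices 2,3 = -2,1.
New length odd (7). New median = single middle element.
x = -13: 0 elements are < x, 6 elements are > x.
New sorted list: [-13, -10, -9, -2, 1, 6, 27]
New median = -2

Answer: -2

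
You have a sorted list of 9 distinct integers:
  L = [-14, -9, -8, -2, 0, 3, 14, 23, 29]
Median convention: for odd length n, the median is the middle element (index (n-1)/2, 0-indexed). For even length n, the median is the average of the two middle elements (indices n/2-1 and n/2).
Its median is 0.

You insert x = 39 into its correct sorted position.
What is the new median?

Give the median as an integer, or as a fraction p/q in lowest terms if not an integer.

Old list (sorted, length 9): [-14, -9, -8, -2, 0, 3, 14, 23, 29]
Old median = 0
Insert x = 39
Old length odd (9). Middle was index 4 = 0.
New length even (10). New median = avg of two middle elements.
x = 39: 9 elements are < x, 0 elements are > x.
New sorted list: [-14, -9, -8, -2, 0, 3, 14, 23, 29, 39]
New median = 3/2

Answer: 3/2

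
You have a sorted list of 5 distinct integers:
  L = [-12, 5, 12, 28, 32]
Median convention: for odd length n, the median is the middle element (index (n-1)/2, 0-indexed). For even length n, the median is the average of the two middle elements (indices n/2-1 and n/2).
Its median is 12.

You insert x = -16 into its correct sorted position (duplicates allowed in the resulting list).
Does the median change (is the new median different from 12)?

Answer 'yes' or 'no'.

Answer: yes

Derivation:
Old median = 12
Insert x = -16
New median = 17/2
Changed? yes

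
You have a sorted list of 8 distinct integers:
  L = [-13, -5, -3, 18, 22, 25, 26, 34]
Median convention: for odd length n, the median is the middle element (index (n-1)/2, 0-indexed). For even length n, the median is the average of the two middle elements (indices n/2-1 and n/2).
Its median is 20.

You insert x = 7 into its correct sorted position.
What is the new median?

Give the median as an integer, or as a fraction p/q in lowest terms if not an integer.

Answer: 18

Derivation:
Old list (sorted, length 8): [-13, -5, -3, 18, 22, 25, 26, 34]
Old median = 20
Insert x = 7
Old length even (8). Middle pair: indices 3,4 = 18,22.
New length odd (9). New median = single middle element.
x = 7: 3 elements are < x, 5 elements are > x.
New sorted list: [-13, -5, -3, 7, 18, 22, 25, 26, 34]
New median = 18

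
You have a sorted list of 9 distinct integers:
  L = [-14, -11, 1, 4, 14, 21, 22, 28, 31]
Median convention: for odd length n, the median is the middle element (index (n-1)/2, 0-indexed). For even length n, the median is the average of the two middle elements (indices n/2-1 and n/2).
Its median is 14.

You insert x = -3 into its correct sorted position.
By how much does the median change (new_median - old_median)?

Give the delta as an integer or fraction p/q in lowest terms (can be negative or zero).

Answer: -5

Derivation:
Old median = 14
After inserting x = -3: new sorted = [-14, -11, -3, 1, 4, 14, 21, 22, 28, 31]
New median = 9
Delta = 9 - 14 = -5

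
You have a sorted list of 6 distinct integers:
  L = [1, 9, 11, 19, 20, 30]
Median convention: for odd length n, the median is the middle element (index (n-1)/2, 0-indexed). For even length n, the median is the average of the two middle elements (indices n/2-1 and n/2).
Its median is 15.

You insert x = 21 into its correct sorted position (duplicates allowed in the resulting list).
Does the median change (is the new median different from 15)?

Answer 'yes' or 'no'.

Old median = 15
Insert x = 21
New median = 19
Changed? yes

Answer: yes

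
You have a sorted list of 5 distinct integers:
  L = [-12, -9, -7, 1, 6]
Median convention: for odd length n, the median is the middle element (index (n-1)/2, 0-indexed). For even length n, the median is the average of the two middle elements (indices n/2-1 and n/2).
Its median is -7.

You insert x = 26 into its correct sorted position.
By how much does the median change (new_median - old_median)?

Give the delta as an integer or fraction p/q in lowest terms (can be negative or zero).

Old median = -7
After inserting x = 26: new sorted = [-12, -9, -7, 1, 6, 26]
New median = -3
Delta = -3 - -7 = 4

Answer: 4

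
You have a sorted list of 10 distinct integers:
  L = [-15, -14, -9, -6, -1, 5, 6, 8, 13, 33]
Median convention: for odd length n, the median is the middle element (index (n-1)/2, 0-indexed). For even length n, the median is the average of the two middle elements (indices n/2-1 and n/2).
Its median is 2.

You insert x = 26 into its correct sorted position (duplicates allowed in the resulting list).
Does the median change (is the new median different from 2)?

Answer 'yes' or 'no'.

Old median = 2
Insert x = 26
New median = 5
Changed? yes

Answer: yes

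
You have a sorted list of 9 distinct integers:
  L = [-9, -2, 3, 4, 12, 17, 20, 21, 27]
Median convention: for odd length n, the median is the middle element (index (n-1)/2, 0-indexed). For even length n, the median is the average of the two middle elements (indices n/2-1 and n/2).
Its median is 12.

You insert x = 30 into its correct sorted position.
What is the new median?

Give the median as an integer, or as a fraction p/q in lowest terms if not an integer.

Answer: 29/2

Derivation:
Old list (sorted, length 9): [-9, -2, 3, 4, 12, 17, 20, 21, 27]
Old median = 12
Insert x = 30
Old length odd (9). Middle was index 4 = 12.
New length even (10). New median = avg of two middle elements.
x = 30: 9 elements are < x, 0 elements are > x.
New sorted list: [-9, -2, 3, 4, 12, 17, 20, 21, 27, 30]
New median = 29/2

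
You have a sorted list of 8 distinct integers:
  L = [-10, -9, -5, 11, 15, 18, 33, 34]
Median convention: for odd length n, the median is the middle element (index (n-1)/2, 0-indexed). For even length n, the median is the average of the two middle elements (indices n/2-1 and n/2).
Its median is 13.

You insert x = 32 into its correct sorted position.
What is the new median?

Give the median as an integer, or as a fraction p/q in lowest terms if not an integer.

Old list (sorted, length 8): [-10, -9, -5, 11, 15, 18, 33, 34]
Old median = 13
Insert x = 32
Old length even (8). Middle pair: indices 3,4 = 11,15.
New length odd (9). New median = single middle element.
x = 32: 6 elements are < x, 2 elements are > x.
New sorted list: [-10, -9, -5, 11, 15, 18, 32, 33, 34]
New median = 15

Answer: 15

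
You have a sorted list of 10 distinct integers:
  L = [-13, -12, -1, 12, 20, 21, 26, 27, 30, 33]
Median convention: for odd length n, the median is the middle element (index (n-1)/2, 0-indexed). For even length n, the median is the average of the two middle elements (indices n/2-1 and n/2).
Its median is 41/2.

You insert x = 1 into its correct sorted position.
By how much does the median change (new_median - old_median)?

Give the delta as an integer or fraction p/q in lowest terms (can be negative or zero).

Old median = 41/2
After inserting x = 1: new sorted = [-13, -12, -1, 1, 12, 20, 21, 26, 27, 30, 33]
New median = 20
Delta = 20 - 41/2 = -1/2

Answer: -1/2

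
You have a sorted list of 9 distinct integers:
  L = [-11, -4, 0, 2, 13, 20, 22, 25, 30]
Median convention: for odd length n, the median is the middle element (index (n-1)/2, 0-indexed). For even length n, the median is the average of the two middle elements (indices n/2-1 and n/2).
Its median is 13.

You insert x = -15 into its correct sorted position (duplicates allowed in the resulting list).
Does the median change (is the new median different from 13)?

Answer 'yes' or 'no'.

Answer: yes

Derivation:
Old median = 13
Insert x = -15
New median = 15/2
Changed? yes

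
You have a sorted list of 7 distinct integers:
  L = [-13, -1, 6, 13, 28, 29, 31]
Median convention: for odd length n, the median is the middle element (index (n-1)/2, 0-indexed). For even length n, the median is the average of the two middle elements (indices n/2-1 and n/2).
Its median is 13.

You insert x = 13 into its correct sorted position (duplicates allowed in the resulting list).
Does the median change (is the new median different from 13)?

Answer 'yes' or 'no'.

Old median = 13
Insert x = 13
New median = 13
Changed? no

Answer: no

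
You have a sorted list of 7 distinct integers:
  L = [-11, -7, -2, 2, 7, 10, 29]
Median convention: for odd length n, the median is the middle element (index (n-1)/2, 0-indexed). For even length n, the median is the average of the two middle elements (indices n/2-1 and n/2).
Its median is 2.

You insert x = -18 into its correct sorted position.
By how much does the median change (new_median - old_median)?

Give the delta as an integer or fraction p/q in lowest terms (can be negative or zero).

Old median = 2
After inserting x = -18: new sorted = [-18, -11, -7, -2, 2, 7, 10, 29]
New median = 0
Delta = 0 - 2 = -2

Answer: -2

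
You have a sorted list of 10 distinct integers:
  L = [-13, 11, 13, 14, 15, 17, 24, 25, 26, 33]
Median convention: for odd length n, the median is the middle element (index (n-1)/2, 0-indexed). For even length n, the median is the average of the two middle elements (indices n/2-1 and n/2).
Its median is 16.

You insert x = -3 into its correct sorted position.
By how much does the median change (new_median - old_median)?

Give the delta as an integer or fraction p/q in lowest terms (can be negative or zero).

Old median = 16
After inserting x = -3: new sorted = [-13, -3, 11, 13, 14, 15, 17, 24, 25, 26, 33]
New median = 15
Delta = 15 - 16 = -1

Answer: -1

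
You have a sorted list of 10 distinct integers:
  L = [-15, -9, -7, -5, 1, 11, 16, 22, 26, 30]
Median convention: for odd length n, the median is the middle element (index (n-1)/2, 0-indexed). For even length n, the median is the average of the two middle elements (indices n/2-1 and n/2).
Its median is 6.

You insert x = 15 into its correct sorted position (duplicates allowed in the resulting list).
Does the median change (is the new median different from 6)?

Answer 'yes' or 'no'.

Answer: yes

Derivation:
Old median = 6
Insert x = 15
New median = 11
Changed? yes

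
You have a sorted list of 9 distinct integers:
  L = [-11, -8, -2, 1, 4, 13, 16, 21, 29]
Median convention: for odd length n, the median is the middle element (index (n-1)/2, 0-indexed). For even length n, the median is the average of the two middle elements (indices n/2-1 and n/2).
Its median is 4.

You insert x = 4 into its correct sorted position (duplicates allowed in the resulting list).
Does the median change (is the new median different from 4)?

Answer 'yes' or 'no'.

Answer: no

Derivation:
Old median = 4
Insert x = 4
New median = 4
Changed? no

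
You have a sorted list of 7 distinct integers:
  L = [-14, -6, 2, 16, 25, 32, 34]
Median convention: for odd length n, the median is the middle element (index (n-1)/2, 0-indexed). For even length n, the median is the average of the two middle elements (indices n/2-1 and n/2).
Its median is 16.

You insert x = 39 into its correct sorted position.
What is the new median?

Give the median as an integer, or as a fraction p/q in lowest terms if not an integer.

Old list (sorted, length 7): [-14, -6, 2, 16, 25, 32, 34]
Old median = 16
Insert x = 39
Old length odd (7). Middle was index 3 = 16.
New length even (8). New median = avg of two middle elements.
x = 39: 7 elements are < x, 0 elements are > x.
New sorted list: [-14, -6, 2, 16, 25, 32, 34, 39]
New median = 41/2

Answer: 41/2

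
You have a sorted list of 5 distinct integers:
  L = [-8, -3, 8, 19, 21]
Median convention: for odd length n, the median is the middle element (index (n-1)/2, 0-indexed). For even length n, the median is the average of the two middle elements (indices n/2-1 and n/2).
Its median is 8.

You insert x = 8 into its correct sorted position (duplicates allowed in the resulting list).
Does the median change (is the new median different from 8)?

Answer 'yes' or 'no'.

Old median = 8
Insert x = 8
New median = 8
Changed? no

Answer: no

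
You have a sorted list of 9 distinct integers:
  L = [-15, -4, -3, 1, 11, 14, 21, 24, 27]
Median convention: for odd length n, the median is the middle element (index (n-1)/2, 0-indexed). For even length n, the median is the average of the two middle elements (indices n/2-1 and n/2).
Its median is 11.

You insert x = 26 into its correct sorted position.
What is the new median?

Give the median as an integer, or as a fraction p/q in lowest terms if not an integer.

Old list (sorted, length 9): [-15, -4, -3, 1, 11, 14, 21, 24, 27]
Old median = 11
Insert x = 26
Old length odd (9). Middle was index 4 = 11.
New length even (10). New median = avg of two middle elements.
x = 26: 8 elements are < x, 1 elements are > x.
New sorted list: [-15, -4, -3, 1, 11, 14, 21, 24, 26, 27]
New median = 25/2

Answer: 25/2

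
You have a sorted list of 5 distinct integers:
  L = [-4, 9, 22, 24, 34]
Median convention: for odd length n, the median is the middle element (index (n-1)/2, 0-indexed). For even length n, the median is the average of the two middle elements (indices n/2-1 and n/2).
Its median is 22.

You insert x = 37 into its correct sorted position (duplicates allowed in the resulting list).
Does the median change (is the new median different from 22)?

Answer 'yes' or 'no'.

Old median = 22
Insert x = 37
New median = 23
Changed? yes

Answer: yes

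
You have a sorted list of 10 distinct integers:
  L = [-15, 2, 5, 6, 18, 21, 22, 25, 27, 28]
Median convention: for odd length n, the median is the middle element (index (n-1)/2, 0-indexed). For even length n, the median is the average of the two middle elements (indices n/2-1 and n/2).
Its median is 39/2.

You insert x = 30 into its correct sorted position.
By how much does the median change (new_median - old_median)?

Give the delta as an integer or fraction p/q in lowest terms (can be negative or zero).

Answer: 3/2

Derivation:
Old median = 39/2
After inserting x = 30: new sorted = [-15, 2, 5, 6, 18, 21, 22, 25, 27, 28, 30]
New median = 21
Delta = 21 - 39/2 = 3/2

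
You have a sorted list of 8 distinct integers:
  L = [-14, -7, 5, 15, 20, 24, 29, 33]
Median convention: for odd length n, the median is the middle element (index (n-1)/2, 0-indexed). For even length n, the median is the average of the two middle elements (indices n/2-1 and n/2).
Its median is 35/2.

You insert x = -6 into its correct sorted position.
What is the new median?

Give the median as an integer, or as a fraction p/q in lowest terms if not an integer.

Answer: 15

Derivation:
Old list (sorted, length 8): [-14, -7, 5, 15, 20, 24, 29, 33]
Old median = 35/2
Insert x = -6
Old length even (8). Middle pair: indices 3,4 = 15,20.
New length odd (9). New median = single middle element.
x = -6: 2 elements are < x, 6 elements are > x.
New sorted list: [-14, -7, -6, 5, 15, 20, 24, 29, 33]
New median = 15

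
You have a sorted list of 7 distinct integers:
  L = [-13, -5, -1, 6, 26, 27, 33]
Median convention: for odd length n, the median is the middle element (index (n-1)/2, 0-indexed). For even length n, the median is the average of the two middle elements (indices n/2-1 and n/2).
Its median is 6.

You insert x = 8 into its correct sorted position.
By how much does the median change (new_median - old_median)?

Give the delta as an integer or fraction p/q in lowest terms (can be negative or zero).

Answer: 1

Derivation:
Old median = 6
After inserting x = 8: new sorted = [-13, -5, -1, 6, 8, 26, 27, 33]
New median = 7
Delta = 7 - 6 = 1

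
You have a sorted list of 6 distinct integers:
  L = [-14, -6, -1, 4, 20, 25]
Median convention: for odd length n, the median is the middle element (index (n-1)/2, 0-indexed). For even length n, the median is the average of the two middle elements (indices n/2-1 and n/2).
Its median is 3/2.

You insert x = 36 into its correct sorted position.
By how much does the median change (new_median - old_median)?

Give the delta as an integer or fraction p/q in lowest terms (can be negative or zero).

Answer: 5/2

Derivation:
Old median = 3/2
After inserting x = 36: new sorted = [-14, -6, -1, 4, 20, 25, 36]
New median = 4
Delta = 4 - 3/2 = 5/2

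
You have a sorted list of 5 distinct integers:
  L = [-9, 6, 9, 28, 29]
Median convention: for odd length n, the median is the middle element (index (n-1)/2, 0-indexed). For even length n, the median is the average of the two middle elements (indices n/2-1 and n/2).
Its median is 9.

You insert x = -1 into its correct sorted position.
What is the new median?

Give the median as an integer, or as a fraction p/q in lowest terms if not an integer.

Old list (sorted, length 5): [-9, 6, 9, 28, 29]
Old median = 9
Insert x = -1
Old length odd (5). Middle was index 2 = 9.
New length even (6). New median = avg of two middle elements.
x = -1: 1 elements are < x, 4 elements are > x.
New sorted list: [-9, -1, 6, 9, 28, 29]
New median = 15/2

Answer: 15/2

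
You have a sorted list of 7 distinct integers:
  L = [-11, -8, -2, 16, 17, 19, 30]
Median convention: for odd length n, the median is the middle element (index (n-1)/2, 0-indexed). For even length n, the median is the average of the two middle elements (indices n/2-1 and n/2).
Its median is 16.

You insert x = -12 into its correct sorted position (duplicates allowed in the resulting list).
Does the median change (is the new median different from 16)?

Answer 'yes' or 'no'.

Old median = 16
Insert x = -12
New median = 7
Changed? yes

Answer: yes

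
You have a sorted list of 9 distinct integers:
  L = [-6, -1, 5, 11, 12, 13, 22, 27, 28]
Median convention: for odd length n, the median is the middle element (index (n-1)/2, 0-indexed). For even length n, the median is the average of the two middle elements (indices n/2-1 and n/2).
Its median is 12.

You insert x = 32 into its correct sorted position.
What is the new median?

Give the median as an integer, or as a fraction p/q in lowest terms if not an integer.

Answer: 25/2

Derivation:
Old list (sorted, length 9): [-6, -1, 5, 11, 12, 13, 22, 27, 28]
Old median = 12
Insert x = 32
Old length odd (9). Middle was index 4 = 12.
New length even (10). New median = avg of two middle elements.
x = 32: 9 elements are < x, 0 elements are > x.
New sorted list: [-6, -1, 5, 11, 12, 13, 22, 27, 28, 32]
New median = 25/2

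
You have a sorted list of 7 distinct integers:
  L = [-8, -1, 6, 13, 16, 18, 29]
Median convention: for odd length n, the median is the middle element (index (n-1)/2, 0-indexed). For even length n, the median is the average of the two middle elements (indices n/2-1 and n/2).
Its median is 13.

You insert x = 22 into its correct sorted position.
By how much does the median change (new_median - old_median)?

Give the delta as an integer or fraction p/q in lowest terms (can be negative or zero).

Answer: 3/2

Derivation:
Old median = 13
After inserting x = 22: new sorted = [-8, -1, 6, 13, 16, 18, 22, 29]
New median = 29/2
Delta = 29/2 - 13 = 3/2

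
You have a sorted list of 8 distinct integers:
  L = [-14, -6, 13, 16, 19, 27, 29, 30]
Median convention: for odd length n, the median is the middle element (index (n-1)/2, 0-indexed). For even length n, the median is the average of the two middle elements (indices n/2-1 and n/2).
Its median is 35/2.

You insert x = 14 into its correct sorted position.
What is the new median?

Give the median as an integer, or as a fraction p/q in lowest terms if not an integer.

Old list (sorted, length 8): [-14, -6, 13, 16, 19, 27, 29, 30]
Old median = 35/2
Insert x = 14
Old length even (8). Middle pair: indices 3,4 = 16,19.
New length odd (9). New median = single middle element.
x = 14: 3 elements are < x, 5 elements are > x.
New sorted list: [-14, -6, 13, 14, 16, 19, 27, 29, 30]
New median = 16

Answer: 16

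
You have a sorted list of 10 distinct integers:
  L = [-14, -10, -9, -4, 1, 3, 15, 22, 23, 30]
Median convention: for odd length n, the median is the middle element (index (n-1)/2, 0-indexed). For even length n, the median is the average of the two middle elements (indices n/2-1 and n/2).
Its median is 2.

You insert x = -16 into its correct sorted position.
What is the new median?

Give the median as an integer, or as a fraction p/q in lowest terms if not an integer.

Answer: 1

Derivation:
Old list (sorted, length 10): [-14, -10, -9, -4, 1, 3, 15, 22, 23, 30]
Old median = 2
Insert x = -16
Old length even (10). Middle pair: indices 4,5 = 1,3.
New length odd (11). New median = single middle element.
x = -16: 0 elements are < x, 10 elements are > x.
New sorted list: [-16, -14, -10, -9, -4, 1, 3, 15, 22, 23, 30]
New median = 1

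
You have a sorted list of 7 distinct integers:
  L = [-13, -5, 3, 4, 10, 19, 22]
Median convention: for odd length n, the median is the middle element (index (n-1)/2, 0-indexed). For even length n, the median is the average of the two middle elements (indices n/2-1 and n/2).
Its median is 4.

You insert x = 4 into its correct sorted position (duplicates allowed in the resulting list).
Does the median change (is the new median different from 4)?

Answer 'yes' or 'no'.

Answer: no

Derivation:
Old median = 4
Insert x = 4
New median = 4
Changed? no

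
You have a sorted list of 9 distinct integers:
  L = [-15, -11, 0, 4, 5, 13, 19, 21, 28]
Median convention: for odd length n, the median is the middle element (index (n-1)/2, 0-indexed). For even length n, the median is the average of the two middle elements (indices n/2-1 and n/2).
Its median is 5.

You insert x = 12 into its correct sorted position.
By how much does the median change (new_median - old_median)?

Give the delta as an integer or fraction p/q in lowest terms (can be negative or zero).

Old median = 5
After inserting x = 12: new sorted = [-15, -11, 0, 4, 5, 12, 13, 19, 21, 28]
New median = 17/2
Delta = 17/2 - 5 = 7/2

Answer: 7/2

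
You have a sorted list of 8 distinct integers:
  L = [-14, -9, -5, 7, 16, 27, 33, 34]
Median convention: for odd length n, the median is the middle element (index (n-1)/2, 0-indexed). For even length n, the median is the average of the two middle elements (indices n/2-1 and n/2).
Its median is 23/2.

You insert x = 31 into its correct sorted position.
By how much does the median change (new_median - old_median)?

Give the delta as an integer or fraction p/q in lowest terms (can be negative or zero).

Answer: 9/2

Derivation:
Old median = 23/2
After inserting x = 31: new sorted = [-14, -9, -5, 7, 16, 27, 31, 33, 34]
New median = 16
Delta = 16 - 23/2 = 9/2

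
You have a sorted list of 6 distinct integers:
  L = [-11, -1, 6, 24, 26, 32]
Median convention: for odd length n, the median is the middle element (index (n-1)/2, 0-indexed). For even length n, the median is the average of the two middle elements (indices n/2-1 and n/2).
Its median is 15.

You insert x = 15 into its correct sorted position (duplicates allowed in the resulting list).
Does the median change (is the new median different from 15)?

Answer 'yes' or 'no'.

Old median = 15
Insert x = 15
New median = 15
Changed? no

Answer: no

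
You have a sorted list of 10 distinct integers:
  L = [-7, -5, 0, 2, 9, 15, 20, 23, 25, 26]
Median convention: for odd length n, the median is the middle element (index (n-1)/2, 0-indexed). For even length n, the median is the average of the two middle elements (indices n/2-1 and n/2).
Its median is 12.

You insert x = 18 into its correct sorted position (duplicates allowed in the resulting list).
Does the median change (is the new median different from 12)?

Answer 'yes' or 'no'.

Old median = 12
Insert x = 18
New median = 15
Changed? yes

Answer: yes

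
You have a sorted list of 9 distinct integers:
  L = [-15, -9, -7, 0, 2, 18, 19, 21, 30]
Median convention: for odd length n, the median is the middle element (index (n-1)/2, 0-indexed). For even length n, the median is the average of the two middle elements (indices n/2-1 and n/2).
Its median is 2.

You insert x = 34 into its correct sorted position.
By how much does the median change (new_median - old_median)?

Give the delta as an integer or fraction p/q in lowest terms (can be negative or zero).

Answer: 8

Derivation:
Old median = 2
After inserting x = 34: new sorted = [-15, -9, -7, 0, 2, 18, 19, 21, 30, 34]
New median = 10
Delta = 10 - 2 = 8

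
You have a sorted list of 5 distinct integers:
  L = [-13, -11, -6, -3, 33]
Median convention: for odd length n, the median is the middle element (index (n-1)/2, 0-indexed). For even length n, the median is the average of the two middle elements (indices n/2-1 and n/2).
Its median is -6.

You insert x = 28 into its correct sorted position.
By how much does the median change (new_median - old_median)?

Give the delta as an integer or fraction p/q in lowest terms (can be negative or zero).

Old median = -6
After inserting x = 28: new sorted = [-13, -11, -6, -3, 28, 33]
New median = -9/2
Delta = -9/2 - -6 = 3/2

Answer: 3/2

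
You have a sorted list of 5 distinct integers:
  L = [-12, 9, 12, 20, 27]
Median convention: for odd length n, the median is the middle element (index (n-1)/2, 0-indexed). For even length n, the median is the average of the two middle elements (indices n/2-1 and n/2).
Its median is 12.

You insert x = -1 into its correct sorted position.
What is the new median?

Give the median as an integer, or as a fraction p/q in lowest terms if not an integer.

Answer: 21/2

Derivation:
Old list (sorted, length 5): [-12, 9, 12, 20, 27]
Old median = 12
Insert x = -1
Old length odd (5). Middle was index 2 = 12.
New length even (6). New median = avg of two middle elements.
x = -1: 1 elements are < x, 4 elements are > x.
New sorted list: [-12, -1, 9, 12, 20, 27]
New median = 21/2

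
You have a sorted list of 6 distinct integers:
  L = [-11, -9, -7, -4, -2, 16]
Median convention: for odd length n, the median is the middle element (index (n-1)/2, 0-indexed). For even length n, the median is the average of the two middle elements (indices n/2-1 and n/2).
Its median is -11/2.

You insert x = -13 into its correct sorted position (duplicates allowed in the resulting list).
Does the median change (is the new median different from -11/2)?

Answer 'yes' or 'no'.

Old median = -11/2
Insert x = -13
New median = -7
Changed? yes

Answer: yes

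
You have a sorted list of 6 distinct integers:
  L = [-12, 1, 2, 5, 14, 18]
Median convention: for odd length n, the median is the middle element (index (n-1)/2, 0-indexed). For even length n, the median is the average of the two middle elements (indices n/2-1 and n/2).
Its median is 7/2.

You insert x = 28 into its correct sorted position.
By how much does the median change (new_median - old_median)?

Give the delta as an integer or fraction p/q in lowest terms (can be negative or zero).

Old median = 7/2
After inserting x = 28: new sorted = [-12, 1, 2, 5, 14, 18, 28]
New median = 5
Delta = 5 - 7/2 = 3/2

Answer: 3/2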